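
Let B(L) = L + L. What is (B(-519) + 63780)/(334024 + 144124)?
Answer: 31371/239074 ≈ 0.13122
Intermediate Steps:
B(L) = 2*L
(B(-519) + 63780)/(334024 + 144124) = (2*(-519) + 63780)/(334024 + 144124) = (-1038 + 63780)/478148 = 62742*(1/478148) = 31371/239074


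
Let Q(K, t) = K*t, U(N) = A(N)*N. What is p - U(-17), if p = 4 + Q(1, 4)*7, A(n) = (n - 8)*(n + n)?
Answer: 14482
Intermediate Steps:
A(n) = 2*n*(-8 + n) (A(n) = (-8 + n)*(2*n) = 2*n*(-8 + n))
U(N) = 2*N²*(-8 + N) (U(N) = (2*N*(-8 + N))*N = 2*N²*(-8 + N))
p = 32 (p = 4 + (1*4)*7 = 4 + 4*7 = 4 + 28 = 32)
p - U(-17) = 32 - 2*(-17)²*(-8 - 17) = 32 - 2*289*(-25) = 32 - 1*(-14450) = 32 + 14450 = 14482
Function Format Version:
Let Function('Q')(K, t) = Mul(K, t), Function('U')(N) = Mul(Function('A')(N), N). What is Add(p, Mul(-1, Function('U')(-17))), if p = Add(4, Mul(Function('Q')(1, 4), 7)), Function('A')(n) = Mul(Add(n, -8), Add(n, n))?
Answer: 14482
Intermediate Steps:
Function('A')(n) = Mul(2, n, Add(-8, n)) (Function('A')(n) = Mul(Add(-8, n), Mul(2, n)) = Mul(2, n, Add(-8, n)))
Function('U')(N) = Mul(2, Pow(N, 2), Add(-8, N)) (Function('U')(N) = Mul(Mul(2, N, Add(-8, N)), N) = Mul(2, Pow(N, 2), Add(-8, N)))
p = 32 (p = Add(4, Mul(Mul(1, 4), 7)) = Add(4, Mul(4, 7)) = Add(4, 28) = 32)
Add(p, Mul(-1, Function('U')(-17))) = Add(32, Mul(-1, Mul(2, Pow(-17, 2), Add(-8, -17)))) = Add(32, Mul(-1, Mul(2, 289, -25))) = Add(32, Mul(-1, -14450)) = Add(32, 14450) = 14482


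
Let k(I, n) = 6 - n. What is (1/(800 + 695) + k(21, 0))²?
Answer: 80478841/2235025 ≈ 36.008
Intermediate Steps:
(1/(800 + 695) + k(21, 0))² = (1/(800 + 695) + (6 - 1*0))² = (1/1495 + (6 + 0))² = (1/1495 + 6)² = (8971/1495)² = 80478841/2235025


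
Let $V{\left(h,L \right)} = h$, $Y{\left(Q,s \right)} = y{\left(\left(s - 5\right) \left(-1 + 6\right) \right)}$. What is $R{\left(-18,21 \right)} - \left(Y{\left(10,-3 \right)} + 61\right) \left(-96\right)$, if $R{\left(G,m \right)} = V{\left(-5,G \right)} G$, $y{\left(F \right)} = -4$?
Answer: $5562$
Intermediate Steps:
$Y{\left(Q,s \right)} = -4$
$R{\left(G,m \right)} = - 5 G$
$R{\left(-18,21 \right)} - \left(Y{\left(10,-3 \right)} + 61\right) \left(-96\right) = \left(-5\right) \left(-18\right) - \left(-4 + 61\right) \left(-96\right) = 90 - 57 \left(-96\right) = 90 - -5472 = 90 + 5472 = 5562$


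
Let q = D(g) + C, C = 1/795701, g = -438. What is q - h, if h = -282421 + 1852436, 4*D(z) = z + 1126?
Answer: -1249125644942/795701 ≈ -1.5698e+6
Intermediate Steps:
D(z) = 563/2 + z/4 (D(z) = (z + 1126)/4 = (1126 + z)/4 = 563/2 + z/4)
C = 1/795701 ≈ 1.2568e-6
h = 1570015
q = 136860573/795701 (q = (563/2 + (¼)*(-438)) + 1/795701 = (563/2 - 219/2) + 1/795701 = 172 + 1/795701 = 136860573/795701 ≈ 172.00)
q - h = 136860573/795701 - 1*1570015 = 136860573/795701 - 1570015 = -1249125644942/795701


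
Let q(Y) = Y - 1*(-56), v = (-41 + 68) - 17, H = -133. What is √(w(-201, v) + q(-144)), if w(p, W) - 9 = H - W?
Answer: I*√222 ≈ 14.9*I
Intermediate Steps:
v = 10 (v = 27 - 17 = 10)
q(Y) = 56 + Y (q(Y) = Y + 56 = 56 + Y)
w(p, W) = -124 - W (w(p, W) = 9 + (-133 - W) = -124 - W)
√(w(-201, v) + q(-144)) = √((-124 - 1*10) + (56 - 144)) = √((-124 - 10) - 88) = √(-134 - 88) = √(-222) = I*√222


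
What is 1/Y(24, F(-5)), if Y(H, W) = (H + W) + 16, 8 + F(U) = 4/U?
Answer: 5/156 ≈ 0.032051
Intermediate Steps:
F(U) = -8 + 4/U
Y(H, W) = 16 + H + W
1/Y(24, F(-5)) = 1/(16 + 24 + (-8 + 4/(-5))) = 1/(16 + 24 + (-8 + 4*(-⅕))) = 1/(16 + 24 + (-8 - ⅘)) = 1/(16 + 24 - 44/5) = 1/(156/5) = 5/156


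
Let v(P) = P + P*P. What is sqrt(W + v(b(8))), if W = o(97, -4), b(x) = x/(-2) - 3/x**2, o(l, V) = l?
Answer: sqrt(447817)/64 ≈ 10.456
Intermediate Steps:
b(x) = -3/x**2 - x/2 (b(x) = x*(-1/2) - 3/x**2 = -x/2 - 3/x**2 = -3/x**2 - x/2)
W = 97
v(P) = P + P**2
sqrt(W + v(b(8))) = sqrt(97 + (-3/8**2 - 1/2*8)*(1 + (-3/8**2 - 1/2*8))) = sqrt(97 + (-3*1/64 - 4)*(1 + (-3*1/64 - 4))) = sqrt(97 + (-3/64 - 4)*(1 + (-3/64 - 4))) = sqrt(97 - 259*(1 - 259/64)/64) = sqrt(97 - 259/64*(-195/64)) = sqrt(97 + 50505/4096) = sqrt(447817/4096) = sqrt(447817)/64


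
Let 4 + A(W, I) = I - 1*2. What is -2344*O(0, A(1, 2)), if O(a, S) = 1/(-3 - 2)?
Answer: 2344/5 ≈ 468.80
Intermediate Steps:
A(W, I) = -6 + I (A(W, I) = -4 + (I - 1*2) = -4 + (I - 2) = -4 + (-2 + I) = -6 + I)
O(a, S) = -1/5 (O(a, S) = 1/(-5) = -1/5)
-2344*O(0, A(1, 2)) = -2344*(-1/5) = 2344/5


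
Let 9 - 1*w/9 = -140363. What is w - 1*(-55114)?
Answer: 1318462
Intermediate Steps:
w = 1263348 (w = 81 - 9*(-140363) = 81 + 1263267 = 1263348)
w - 1*(-55114) = 1263348 - 1*(-55114) = 1263348 + 55114 = 1318462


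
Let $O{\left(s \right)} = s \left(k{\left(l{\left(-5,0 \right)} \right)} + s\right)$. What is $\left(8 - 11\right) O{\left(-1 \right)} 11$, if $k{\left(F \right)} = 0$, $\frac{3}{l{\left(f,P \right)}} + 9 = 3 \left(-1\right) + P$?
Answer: $-33$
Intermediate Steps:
$l{\left(f,P \right)} = \frac{3}{-12 + P}$ ($l{\left(f,P \right)} = \frac{3}{-9 + \left(3 \left(-1\right) + P\right)} = \frac{3}{-9 + \left(-3 + P\right)} = \frac{3}{-12 + P}$)
$O{\left(s \right)} = s^{2}$ ($O{\left(s \right)} = s \left(0 + s\right) = s s = s^{2}$)
$\left(8 - 11\right) O{\left(-1 \right)} 11 = \left(8 - 11\right) \left(-1\right)^{2} \cdot 11 = \left(8 - 11\right) 1 \cdot 11 = \left(-3\right) 1 \cdot 11 = \left(-3\right) 11 = -33$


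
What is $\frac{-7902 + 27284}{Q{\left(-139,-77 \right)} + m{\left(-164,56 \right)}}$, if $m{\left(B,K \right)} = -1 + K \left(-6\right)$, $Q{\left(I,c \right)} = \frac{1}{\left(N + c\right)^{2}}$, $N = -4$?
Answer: $- \frac{63582651}{1105528} \approx -57.513$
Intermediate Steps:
$Q{\left(I,c \right)} = \frac{1}{\left(-4 + c\right)^{2}}$
$m{\left(B,K \right)} = -1 - 6 K$
$\frac{-7902 + 27284}{Q{\left(-139,-77 \right)} + m{\left(-164,56 \right)}} = \frac{-7902 + 27284}{\frac{1}{\left(-4 - 77\right)^{2}} - 337} = \frac{19382}{\frac{1}{6561} - 337} = \frac{19382}{- \frac{2211056}{6561}} = 19382 \left(- \frac{6561}{2211056}\right) = - \frac{63582651}{1105528}$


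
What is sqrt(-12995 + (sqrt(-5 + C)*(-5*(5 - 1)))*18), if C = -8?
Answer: sqrt(-12995 - 360*I*sqrt(13)) ≈ 5.6861 - 114.14*I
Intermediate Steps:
sqrt(-12995 + (sqrt(-5 + C)*(-5*(5 - 1)))*18) = sqrt(-12995 + (sqrt(-5 - 8)*(-5*(5 - 1)))*18) = sqrt(-12995 + (sqrt(-13)*(-5*4))*18) = sqrt(-12995 + ((I*sqrt(13))*(-20))*18) = sqrt(-12995 - 20*I*sqrt(13)*18) = sqrt(-12995 - 360*I*sqrt(13))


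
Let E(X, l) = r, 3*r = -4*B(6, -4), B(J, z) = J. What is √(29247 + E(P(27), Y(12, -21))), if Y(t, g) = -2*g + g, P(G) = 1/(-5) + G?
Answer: √29239 ≈ 170.99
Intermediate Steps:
P(G) = -⅕ + G
Y(t, g) = -g
r = -8 (r = (-4*6)/3 = (⅓)*(-24) = -8)
E(X, l) = -8
√(29247 + E(P(27), Y(12, -21))) = √(29247 - 8) = √29239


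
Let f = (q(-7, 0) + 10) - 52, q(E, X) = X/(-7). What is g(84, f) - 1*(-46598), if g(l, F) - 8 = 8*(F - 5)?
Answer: 46230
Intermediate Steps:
q(E, X) = -X/7 (q(E, X) = X*(-⅐) = -X/7)
f = -42 (f = (-⅐*0 + 10) - 52 = (0 + 10) - 52 = 10 - 52 = -42)
g(l, F) = -32 + 8*F (g(l, F) = 8 + 8*(F - 5) = 8 + 8*(-5 + F) = 8 + (-40 + 8*F) = -32 + 8*F)
g(84, f) - 1*(-46598) = (-32 + 8*(-42)) - 1*(-46598) = (-32 - 336) + 46598 = -368 + 46598 = 46230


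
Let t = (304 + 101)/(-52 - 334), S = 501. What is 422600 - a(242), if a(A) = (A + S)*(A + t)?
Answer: 94019399/386 ≈ 2.4357e+5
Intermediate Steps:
t = -405/386 (t = 405/(-386) = 405*(-1/386) = -405/386 ≈ -1.0492)
a(A) = (501 + A)*(-405/386 + A) (a(A) = (A + 501)*(A - 405/386) = (501 + A)*(-405/386 + A))
422600 - a(242) = 422600 - (-202905/386 + 242² + (192981/386)*242) = 422600 - (-202905/386 + 58564 + 23350701/193) = 422600 - 1*69104201/386 = 422600 - 69104201/386 = 94019399/386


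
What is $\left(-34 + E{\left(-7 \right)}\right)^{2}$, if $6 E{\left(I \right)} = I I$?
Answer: $\frac{24025}{36} \approx 667.36$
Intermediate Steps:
$E{\left(I \right)} = \frac{I^{2}}{6}$ ($E{\left(I \right)} = \frac{I I}{6} = \frac{I^{2}}{6}$)
$\left(-34 + E{\left(-7 \right)}\right)^{2} = \left(-34 + \frac{\left(-7\right)^{2}}{6}\right)^{2} = \left(-34 + \frac{1}{6} \cdot 49\right)^{2} = \left(-34 + \frac{49}{6}\right)^{2} = \left(- \frac{155}{6}\right)^{2} = \frac{24025}{36}$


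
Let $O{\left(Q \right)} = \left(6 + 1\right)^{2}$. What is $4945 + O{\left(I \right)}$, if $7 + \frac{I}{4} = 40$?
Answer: $4994$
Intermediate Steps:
$I = 132$ ($I = -28 + 4 \cdot 40 = -28 + 160 = 132$)
$O{\left(Q \right)} = 49$ ($O{\left(Q \right)} = 7^{2} = 49$)
$4945 + O{\left(I \right)} = 4945 + 49 = 4994$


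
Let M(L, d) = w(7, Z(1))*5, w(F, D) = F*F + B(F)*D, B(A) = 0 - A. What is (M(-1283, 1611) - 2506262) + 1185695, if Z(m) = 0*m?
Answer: -1320322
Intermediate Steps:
Z(m) = 0
B(A) = -A
w(F, D) = F² - D*F (w(F, D) = F*F + (-F)*D = F² - D*F)
M(L, d) = 245 (M(L, d) = (7*(7 - 1*0))*5 = (7*(7 + 0))*5 = (7*7)*5 = 49*5 = 245)
(M(-1283, 1611) - 2506262) + 1185695 = (245 - 2506262) + 1185695 = -2506017 + 1185695 = -1320322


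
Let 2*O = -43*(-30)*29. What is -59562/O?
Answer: -19854/6235 ≈ -3.1843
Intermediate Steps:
O = 18705 (O = (-43*(-30)*29)/2 = (1290*29)/2 = (½)*37410 = 18705)
-59562/O = -59562/18705 = -59562*1/18705 = -19854/6235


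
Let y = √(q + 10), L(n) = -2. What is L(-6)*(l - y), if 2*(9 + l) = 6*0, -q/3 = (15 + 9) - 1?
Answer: 18 + 2*I*√59 ≈ 18.0 + 15.362*I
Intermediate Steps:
q = -69 (q = -3*((15 + 9) - 1) = -3*(24 - 1) = -3*23 = -69)
l = -9 (l = -9 + (6*0)/2 = -9 + (½)*0 = -9 + 0 = -9)
y = I*√59 (y = √(-69 + 10) = √(-59) = I*√59 ≈ 7.6811*I)
L(-6)*(l - y) = -2*(-9 - I*√59) = 18 + 2*I*√59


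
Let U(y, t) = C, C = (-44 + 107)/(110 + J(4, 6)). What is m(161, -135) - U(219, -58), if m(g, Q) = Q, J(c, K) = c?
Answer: -5151/38 ≈ -135.55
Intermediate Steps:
C = 21/38 (C = (-44 + 107)/(110 + 4) = 63/114 = 63*(1/114) = 21/38 ≈ 0.55263)
U(y, t) = 21/38
m(161, -135) - U(219, -58) = -135 - 1*21/38 = -135 - 21/38 = -5151/38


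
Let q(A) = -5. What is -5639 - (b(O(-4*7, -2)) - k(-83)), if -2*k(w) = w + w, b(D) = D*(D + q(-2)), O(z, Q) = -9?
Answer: -5682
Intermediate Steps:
b(D) = D*(-5 + D) (b(D) = D*(D - 5) = D*(-5 + D))
k(w) = -w (k(w) = -(w + w)/2 = -w)
-5639 - (b(O(-4*7, -2)) - k(-83)) = -5639 - (-9*(-5 - 9) - (-1)*(-83)) = -5639 - (-9*(-14) - 1*83) = -5639 - (126 - 83) = -5639 - 1*43 = -5639 - 43 = -5682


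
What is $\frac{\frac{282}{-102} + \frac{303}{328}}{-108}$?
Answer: $\frac{10265}{602208} \approx 0.017046$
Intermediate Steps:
$\frac{\frac{282}{-102} + \frac{303}{328}}{-108} = \left(282 \left(- \frac{1}{102}\right) + 303 \cdot \frac{1}{328}\right) \left(- \frac{1}{108}\right) = \left(- \frac{47}{17} + \frac{303}{328}\right) \left(- \frac{1}{108}\right) = \left(- \frac{10265}{5576}\right) \left(- \frac{1}{108}\right) = \frac{10265}{602208}$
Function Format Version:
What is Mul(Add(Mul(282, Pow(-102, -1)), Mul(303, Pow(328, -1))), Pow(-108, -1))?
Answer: Rational(10265, 602208) ≈ 0.017046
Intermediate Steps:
Mul(Add(Mul(282, Pow(-102, -1)), Mul(303, Pow(328, -1))), Pow(-108, -1)) = Mul(Add(Mul(282, Rational(-1, 102)), Mul(303, Rational(1, 328))), Rational(-1, 108)) = Mul(Add(Rational(-47, 17), Rational(303, 328)), Rational(-1, 108)) = Mul(Rational(-10265, 5576), Rational(-1, 108)) = Rational(10265, 602208)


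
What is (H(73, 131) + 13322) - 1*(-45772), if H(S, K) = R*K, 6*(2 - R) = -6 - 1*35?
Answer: 361507/6 ≈ 60251.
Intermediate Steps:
R = 53/6 (R = 2 - (-6 - 1*35)/6 = 2 - (-6 - 35)/6 = 2 - ⅙*(-41) = 2 + 41/6 = 53/6 ≈ 8.8333)
H(S, K) = 53*K/6
(H(73, 131) + 13322) - 1*(-45772) = ((53/6)*131 + 13322) - 1*(-45772) = (6943/6 + 13322) + 45772 = 86875/6 + 45772 = 361507/6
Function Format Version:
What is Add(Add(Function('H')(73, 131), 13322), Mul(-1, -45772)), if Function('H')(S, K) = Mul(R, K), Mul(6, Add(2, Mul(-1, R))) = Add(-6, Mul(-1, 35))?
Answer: Rational(361507, 6) ≈ 60251.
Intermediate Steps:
R = Rational(53, 6) (R = Add(2, Mul(Rational(-1, 6), Add(-6, Mul(-1, 35)))) = Add(2, Mul(Rational(-1, 6), Add(-6, -35))) = Add(2, Mul(Rational(-1, 6), -41)) = Add(2, Rational(41, 6)) = Rational(53, 6) ≈ 8.8333)
Function('H')(S, K) = Mul(Rational(53, 6), K)
Add(Add(Function('H')(73, 131), 13322), Mul(-1, -45772)) = Add(Add(Mul(Rational(53, 6), 131), 13322), Mul(-1, -45772)) = Add(Add(Rational(6943, 6), 13322), 45772) = Add(Rational(86875, 6), 45772) = Rational(361507, 6)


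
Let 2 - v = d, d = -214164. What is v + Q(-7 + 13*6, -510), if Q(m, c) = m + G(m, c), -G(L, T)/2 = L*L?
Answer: 204155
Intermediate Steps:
v = 214166 (v = 2 - 1*(-214164) = 2 + 214164 = 214166)
G(L, T) = -2*L² (G(L, T) = -2*L*L = -2*L²)
Q(m, c) = m - 2*m²
v + Q(-7 + 13*6, -510) = 214166 + (-7 + 13*6)*(1 - 2*(-7 + 13*6)) = 214166 + (-7 + 78)*(1 - 2*(-7 + 78)) = 214166 + 71*(1 - 2*71) = 214166 + 71*(1 - 142) = 214166 + 71*(-141) = 214166 - 10011 = 204155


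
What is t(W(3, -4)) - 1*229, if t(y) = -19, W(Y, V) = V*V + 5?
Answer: -248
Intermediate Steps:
W(Y, V) = 5 + V² (W(Y, V) = V² + 5 = 5 + V²)
t(W(3, -4)) - 1*229 = -19 - 1*229 = -19 - 229 = -248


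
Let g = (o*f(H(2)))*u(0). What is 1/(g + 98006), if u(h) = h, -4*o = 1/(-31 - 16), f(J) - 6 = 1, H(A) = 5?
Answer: 1/98006 ≈ 1.0203e-5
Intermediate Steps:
f(J) = 7 (f(J) = 6 + 1 = 7)
o = 1/188 (o = -1/(4*(-31 - 16)) = -¼/(-47) = -¼*(-1/47) = 1/188 ≈ 0.0053191)
g = 0 (g = ((1/188)*7)*0 = (7/188)*0 = 0)
1/(g + 98006) = 1/(0 + 98006) = 1/98006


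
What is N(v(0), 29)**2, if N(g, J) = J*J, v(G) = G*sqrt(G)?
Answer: 707281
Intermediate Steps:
v(G) = G**(3/2)
N(g, J) = J**2
N(v(0), 29)**2 = (29**2)**2 = 841**2 = 707281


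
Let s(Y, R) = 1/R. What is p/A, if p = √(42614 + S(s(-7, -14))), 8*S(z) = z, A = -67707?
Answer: -√33409369/1895796 ≈ -0.0030489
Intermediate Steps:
S(z) = z/8
p = √33409369/28 (p = √(42614 + (⅛)/(-14)) = √(42614 + (⅛)*(-1/14)) = √(42614 - 1/112) = √(4772767/112) = √33409369/28 ≈ 206.43)
p/A = (√33409369/28)/(-67707) = (√33409369/28)*(-1/67707) = -√33409369/1895796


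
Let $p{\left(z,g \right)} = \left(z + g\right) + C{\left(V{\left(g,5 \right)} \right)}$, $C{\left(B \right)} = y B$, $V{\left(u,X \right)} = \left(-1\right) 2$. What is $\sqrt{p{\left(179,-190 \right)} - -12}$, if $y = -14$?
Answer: $\sqrt{29} \approx 5.3852$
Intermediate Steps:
$V{\left(u,X \right)} = -2$
$C{\left(B \right)} = - 14 B$
$p{\left(z,g \right)} = 28 + g + z$ ($p{\left(z,g \right)} = \left(z + g\right) - -28 = \left(g + z\right) + 28 = 28 + g + z$)
$\sqrt{p{\left(179,-190 \right)} - -12} = \sqrt{\left(28 - 190 + 179\right) - -12} = \sqrt{17 + \left(-5969 + 5981\right)} = \sqrt{17 + 12} = \sqrt{29}$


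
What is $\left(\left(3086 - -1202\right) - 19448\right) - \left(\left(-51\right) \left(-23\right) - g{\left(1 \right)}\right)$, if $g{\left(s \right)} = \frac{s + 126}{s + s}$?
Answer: $- \frac{32539}{2} \approx -16270.0$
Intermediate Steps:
$g{\left(s \right)} = \frac{126 + s}{2 s}$
$\left(\left(3086 - -1202\right) - 19448\right) - \left(\left(-51\right) \left(-23\right) - g{\left(1 \right)}\right) = \left(\left(3086 - -1202\right) - 19448\right) - \left(\left(-51\right) \left(-23\right) - \frac{126 + 1}{2 \cdot 1}\right) = \left(\left(3086 + 1202\right) - 19448\right) - \left(1173 - \frac{1}{2} \cdot 1 \cdot 127\right) = \left(4288 - 19448\right) - \left(1173 - \frac{127}{2}\right) = -15160 - \left(1173 - \frac{127}{2}\right) = -15160 - \frac{2219}{2} = - \frac{32539}{2}$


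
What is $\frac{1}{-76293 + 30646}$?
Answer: $- \frac{1}{45647} \approx -2.1907 \cdot 10^{-5}$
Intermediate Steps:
$\frac{1}{-76293 + 30646} = \frac{1}{-45647} = - \frac{1}{45647}$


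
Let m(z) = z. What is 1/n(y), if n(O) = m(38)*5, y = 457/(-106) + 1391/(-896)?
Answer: 1/190 ≈ 0.0052632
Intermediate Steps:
y = -278459/47488 (y = 457*(-1/106) + 1391*(-1/896) = -457/106 - 1391/896 = -278459/47488 ≈ -5.8638)
n(O) = 190 (n(O) = 38*5 = 190)
1/n(y) = 1/190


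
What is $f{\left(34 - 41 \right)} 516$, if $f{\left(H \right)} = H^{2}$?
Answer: $25284$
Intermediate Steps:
$f{\left(34 - 41 \right)} 516 = \left(34 - 41\right)^{2} \cdot 516 = \left(-7\right)^{2} \cdot 516 = 49 \cdot 516 = 25284$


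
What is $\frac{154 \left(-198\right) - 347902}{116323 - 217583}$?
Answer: $\frac{189197}{50630} \approx 3.7369$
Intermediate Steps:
$\frac{154 \left(-198\right) - 347902}{116323 - 217583} = \frac{-30492 - 347902}{-101260} = \left(-378394\right) \left(- \frac{1}{101260}\right) = \frac{189197}{50630}$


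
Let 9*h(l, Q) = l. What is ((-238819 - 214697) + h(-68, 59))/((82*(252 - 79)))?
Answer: -2040856/63837 ≈ -31.970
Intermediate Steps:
h(l, Q) = l/9
((-238819 - 214697) + h(-68, 59))/((82*(252 - 79))) = ((-238819 - 214697) + (⅑)*(-68))/((82*(252 - 79))) = (-453516 - 68/9)/((82*173)) = -4081712/9/14186 = -4081712/9*1/14186 = -2040856/63837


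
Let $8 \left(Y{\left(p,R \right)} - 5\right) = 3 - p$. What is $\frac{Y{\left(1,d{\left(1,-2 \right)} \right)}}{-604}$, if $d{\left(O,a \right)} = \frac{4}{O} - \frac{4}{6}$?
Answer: $- \frac{21}{2416} \approx -0.0086921$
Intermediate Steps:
$d{\left(O,a \right)} = - \frac{2}{3} + \frac{4}{O}$ ($d{\left(O,a \right)} = \frac{4}{O} - \frac{2}{3} = - \frac{2}{3} + \frac{4}{O}$)
$Y{\left(p,R \right)} = \frac{43}{8} - \frac{p}{8}$ ($Y{\left(p,R \right)} = 5 + \frac{3 - p}{8} = 5 - \left(- \frac{3}{8} + \frac{p}{8}\right) = \frac{43}{8} - \frac{p}{8}$)
$\frac{Y{\left(1,d{\left(1,-2 \right)} \right)}}{-604} = \frac{\frac{43}{8} - \frac{1}{8}}{-604} = \left(\frac{43}{8} - \frac{1}{8}\right) \left(- \frac{1}{604}\right) = \frac{21}{4} \left(- \frac{1}{604}\right) = - \frac{21}{2416}$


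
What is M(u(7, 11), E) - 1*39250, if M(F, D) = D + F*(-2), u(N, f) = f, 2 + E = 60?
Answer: -39214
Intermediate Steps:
E = 58 (E = -2 + 60 = 58)
M(F, D) = D - 2*F
M(u(7, 11), E) - 1*39250 = (58 - 2*11) - 1*39250 = (58 - 22) - 39250 = 36 - 39250 = -39214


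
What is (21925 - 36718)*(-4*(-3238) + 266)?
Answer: -195533874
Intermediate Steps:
(21925 - 36718)*(-4*(-3238) + 266) = -14793*(12952 + 266) = -14793*13218 = -195533874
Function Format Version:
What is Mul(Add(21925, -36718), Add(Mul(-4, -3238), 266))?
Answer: -195533874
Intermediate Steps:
Mul(Add(21925, -36718), Add(Mul(-4, -3238), 266)) = Mul(-14793, Add(12952, 266)) = Mul(-14793, 13218) = -195533874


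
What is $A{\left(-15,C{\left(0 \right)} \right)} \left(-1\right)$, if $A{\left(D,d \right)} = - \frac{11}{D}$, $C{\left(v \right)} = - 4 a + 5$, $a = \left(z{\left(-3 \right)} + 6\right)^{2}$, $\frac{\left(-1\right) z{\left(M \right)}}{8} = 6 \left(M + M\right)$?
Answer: $- \frac{11}{15} \approx -0.73333$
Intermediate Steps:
$z{\left(M \right)} = - 96 M$ ($z{\left(M \right)} = - 8 \cdot 6 \left(M + M\right) = - 8 \cdot 6 \cdot 2 M = - 8 \cdot 12 M = - 96 M$)
$a = 86436$ ($a = \left(\left(-96\right) \left(-3\right) + 6\right)^{2} = \left(288 + 6\right)^{2} = 294^{2} = 86436$)
$C{\left(v \right)} = -345739$ ($C{\left(v \right)} = \left(-4\right) 86436 + 5 = -345744 + 5 = -345739$)
$A{\left(-15,C{\left(0 \right)} \right)} \left(-1\right) = - \frac{11}{-15} \left(-1\right) = \left(-11\right) \left(- \frac{1}{15}\right) \left(-1\right) = \frac{11}{15} \left(-1\right) = - \frac{11}{15}$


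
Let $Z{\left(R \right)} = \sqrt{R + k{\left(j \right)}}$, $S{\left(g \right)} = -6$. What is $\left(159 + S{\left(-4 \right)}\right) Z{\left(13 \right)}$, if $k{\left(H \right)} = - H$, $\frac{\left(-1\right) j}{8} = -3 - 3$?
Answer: $153 i \sqrt{35} \approx 905.16 i$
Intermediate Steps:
$j = 48$ ($j = - 8 \left(-3 - 3\right) = \left(-8\right) \left(-6\right) = 48$)
$Z{\left(R \right)} = \sqrt{-48 + R}$ ($Z{\left(R \right)} = \sqrt{R - 48} = \sqrt{-48 + R}$)
$\left(159 + S{\left(-4 \right)}\right) Z{\left(13 \right)} = \left(159 - 6\right) \sqrt{-48 + 13} = 153 \sqrt{-35} = 153 i \sqrt{35}$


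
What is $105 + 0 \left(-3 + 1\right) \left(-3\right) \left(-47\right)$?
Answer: $105$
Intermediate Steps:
$105 + 0 \left(-3 + 1\right) \left(-3\right) \left(-47\right) = 105 + 0 \left(-2\right) \left(-3\right) \left(-47\right) = 105 + 0 \left(-3\right) \left(-47\right) = 105 + 0 \left(-47\right) = 105 + 0 = 105$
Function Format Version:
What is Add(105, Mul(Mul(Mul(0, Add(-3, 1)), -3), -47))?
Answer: 105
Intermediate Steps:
Add(105, Mul(Mul(Mul(0, Add(-3, 1)), -3), -47)) = Add(105, Mul(Mul(Mul(0, -2), -3), -47)) = Add(105, Mul(Mul(0, -3), -47)) = Add(105, Mul(0, -47)) = Add(105, 0) = 105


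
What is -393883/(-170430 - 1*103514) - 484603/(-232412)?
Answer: 56074305007/15916968232 ≈ 3.5229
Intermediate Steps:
-393883/(-170430 - 1*103514) - 484603/(-232412) = -393883/(-170430 - 103514) - 484603*(-1/232412) = -393883/(-273944) + 484603/232412 = -393883*(-1/273944) + 484603/232412 = 393883/273944 + 484603/232412 = 56074305007/15916968232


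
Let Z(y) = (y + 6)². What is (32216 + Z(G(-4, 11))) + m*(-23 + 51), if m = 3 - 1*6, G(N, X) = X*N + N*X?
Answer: 38856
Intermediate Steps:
G(N, X) = 2*N*X (G(N, X) = N*X + N*X = 2*N*X)
m = -3 (m = 3 - 6 = -3)
Z(y) = (6 + y)²
(32216 + Z(G(-4, 11))) + m*(-23 + 51) = (32216 + (6 + 2*(-4)*11)²) - 3*(-23 + 51) = (32216 + (6 - 88)²) - 3*28 = (32216 + (-82)²) - 84 = (32216 + 6724) - 84 = 38940 - 84 = 38856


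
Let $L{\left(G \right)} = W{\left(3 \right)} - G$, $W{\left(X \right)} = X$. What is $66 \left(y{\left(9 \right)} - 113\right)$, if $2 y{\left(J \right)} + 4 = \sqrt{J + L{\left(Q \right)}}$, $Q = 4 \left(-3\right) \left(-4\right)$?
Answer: $-7590 + 198 i \approx -7590.0 + 198.0 i$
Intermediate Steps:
$Q = 48$ ($Q = \left(-12\right) \left(-4\right) = 48$)
$L{\left(G \right)} = 3 - G$
$y{\left(J \right)} = -2 + \frac{\sqrt{-45 + J}}{2}$ ($y{\left(J \right)} = -2 + \frac{\sqrt{J + \left(3 - 48\right)}}{2} = -2 + \frac{\sqrt{J - 45}}{2} = -2 + \frac{\sqrt{-45 + J}}{2}$)
$66 \left(y{\left(9 \right)} - 113\right) = 66 \left(\left(-2 + \frac{\sqrt{-45 + 9}}{2}\right) - 113\right) = 66 \left(\left(-2 + \frac{\sqrt{-36}}{2}\right) - 113\right) = 66 \left(\left(-2 + \frac{6 i}{2}\right) - 113\right) = 66 \left(\left(-2 + 3 i\right) - 113\right) = 66 \left(-115 + 3 i\right) = -7590 + 198 i$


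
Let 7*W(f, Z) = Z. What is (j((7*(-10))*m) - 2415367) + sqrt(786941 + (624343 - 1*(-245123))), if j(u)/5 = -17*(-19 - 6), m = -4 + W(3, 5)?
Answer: -2413242 + sqrt(1656407) ≈ -2.4120e+6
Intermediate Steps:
W(f, Z) = Z/7
m = -23/7 (m = -4 + (1/7)*5 = -4 + 5/7 = -23/7 ≈ -3.2857)
j(u) = 2125 (j(u) = 5*(-17*(-19 - 6)) = 5*(-17*(-25)) = 5*425 = 2125)
(j((7*(-10))*m) - 2415367) + sqrt(786941 + (624343 - 1*(-245123))) = (2125 - 2415367) + sqrt(786941 + (624343 - 1*(-245123))) = -2413242 + sqrt(786941 + (624343 + 245123)) = -2413242 + sqrt(786941 + 869466) = -2413242 + sqrt(1656407)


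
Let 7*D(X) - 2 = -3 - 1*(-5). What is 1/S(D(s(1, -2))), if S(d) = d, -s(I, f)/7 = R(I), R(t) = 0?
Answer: 7/4 ≈ 1.7500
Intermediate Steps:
s(I, f) = 0 (s(I, f) = -7*0 = 0)
D(X) = 4/7 (D(X) = 2/7 + (-3 - 1*(-5))/7 = 2/7 + (-3 + 5)/7 = 2/7 + (⅐)*2 = 2/7 + 2/7 = 4/7)
1/S(D(s(1, -2))) = 1/(4/7) = 7/4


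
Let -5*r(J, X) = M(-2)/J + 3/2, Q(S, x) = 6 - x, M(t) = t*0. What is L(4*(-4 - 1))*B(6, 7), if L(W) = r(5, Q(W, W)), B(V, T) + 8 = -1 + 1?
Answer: 12/5 ≈ 2.4000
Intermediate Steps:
B(V, T) = -8 (B(V, T) = -8 + (-1 + 1) = -8 + 0 = -8)
M(t) = 0
r(J, X) = -3/10 (r(J, X) = -(0/J + 3/2)/5 = -(0 + 3*(½))/5 = -(0 + 3/2)/5 = -⅕*3/2 = -3/10)
L(W) = -3/10
L(4*(-4 - 1))*B(6, 7) = -3/10*(-8) = 12/5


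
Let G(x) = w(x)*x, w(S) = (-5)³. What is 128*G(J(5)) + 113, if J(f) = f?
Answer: -79887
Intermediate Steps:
w(S) = -125
G(x) = -125*x
128*G(J(5)) + 113 = 128*(-125*5) + 113 = 128*(-625) + 113 = -80000 + 113 = -79887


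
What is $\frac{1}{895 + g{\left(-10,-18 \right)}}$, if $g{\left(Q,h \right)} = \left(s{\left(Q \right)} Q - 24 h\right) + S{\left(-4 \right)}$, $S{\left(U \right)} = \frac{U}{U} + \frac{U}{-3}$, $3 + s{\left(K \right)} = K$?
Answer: $\frac{3}{4378} \approx 0.00068524$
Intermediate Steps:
$s{\left(K \right)} = -3 + K$
$S{\left(U \right)} = 1 - \frac{U}{3}$ ($S{\left(U \right)} = 1 + U \left(- \frac{1}{3}\right) = 1 - \frac{U}{3}$)
$g{\left(Q,h \right)} = \frac{7}{3} - 24 h + Q \left(-3 + Q\right)$ ($g{\left(Q,h \right)} = \left(\left(-3 + Q\right) Q - 24 h\right) + \left(1 - - \frac{4}{3}\right) = \left(Q \left(-3 + Q\right) - 24 h\right) + \left(1 + \frac{4}{3}\right) = \left(- 24 h + Q \left(-3 + Q\right)\right) + \frac{7}{3} = \frac{7}{3} - 24 h + Q \left(-3 + Q\right)$)
$\frac{1}{895 + g{\left(-10,-18 \right)}} = \frac{1}{895 - \left(- \frac{1303}{3} + 10 \left(-3 - 10\right)\right)} = \frac{1}{895 + \left(\frac{7}{3} + 432 - -130\right)} = \frac{1}{895 + \left(\frac{7}{3} + 432 + 130\right)} = \frac{1}{895 + \frac{1693}{3}} = \frac{1}{\frac{4378}{3}} = \frac{3}{4378}$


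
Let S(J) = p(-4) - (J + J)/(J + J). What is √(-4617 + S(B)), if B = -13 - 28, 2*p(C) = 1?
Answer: I*√18470/2 ≈ 67.952*I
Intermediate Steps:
p(C) = ½ (p(C) = (½)*1 = ½)
B = -41
S(J) = -½ (S(J) = ½ - (J + J)/(J + J) = ½ - 2*J/(2*J) = ½ - 2*J*1/(2*J) = ½ - 1*1 = ½ - 1 = -½)
√(-4617 + S(B)) = √(-4617 - ½) = √(-9235/2) = I*√18470/2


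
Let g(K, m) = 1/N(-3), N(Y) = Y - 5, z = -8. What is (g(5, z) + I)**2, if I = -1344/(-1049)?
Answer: 94148209/70425664 ≈ 1.3368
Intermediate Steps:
N(Y) = -5 + Y
g(K, m) = -1/8 (g(K, m) = 1/(-5 - 3) = 1/(-8) = -1/8)
I = 1344/1049 (I = -1344*(-1/1049) = 1344/1049 ≈ 1.2812)
(g(5, z) + I)**2 = (-1/8 + 1344/1049)**2 = (9703/8392)**2 = 94148209/70425664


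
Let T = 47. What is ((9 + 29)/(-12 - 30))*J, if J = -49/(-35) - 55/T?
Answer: -342/1645 ≈ -0.20790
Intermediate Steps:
J = 54/235 (J = -49/(-35) - 55/47 = -49*(-1/35) - 55*1/47 = 7/5 - 55/47 = 54/235 ≈ 0.22979)
((9 + 29)/(-12 - 30))*J = ((9 + 29)/(-12 - 30))*(54/235) = (38/(-42))*(54/235) = (38*(-1/42))*(54/235) = -19/21*54/235 = -342/1645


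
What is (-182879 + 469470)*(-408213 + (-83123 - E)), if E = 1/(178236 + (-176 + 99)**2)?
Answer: -25932729564740631/184165 ≈ -1.4081e+11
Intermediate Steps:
E = 1/184165 (E = 1/(178236 + (-77)**2) = 1/(178236 + 5929) = 1/184165 ≈ 5.4299e-6)
(-182879 + 469470)*(-408213 + (-83123 - E)) = (-182879 + 469470)*(-408213 + (-83123 - 1*1/184165)) = 286591*(-408213 + (-83123 - 1/184165)) = 286591*(-408213 - 15308347296/184165) = 286591*(-90486894441/184165) = -25932729564740631/184165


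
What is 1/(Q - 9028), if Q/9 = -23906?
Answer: -1/224182 ≈ -4.4607e-6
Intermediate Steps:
Q = -215154 (Q = 9*(-23906) = -215154)
1/(Q - 9028) = 1/(-215154 - 9028) = 1/(-224182) = -1/224182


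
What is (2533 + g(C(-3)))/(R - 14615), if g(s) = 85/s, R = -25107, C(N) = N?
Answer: -3757/59583 ≈ -0.063055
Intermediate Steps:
(2533 + g(C(-3)))/(R - 14615) = (2533 + 85/(-3))/(-25107 - 14615) = (2533 + 85*(-1/3))/(-39722) = (2533 - 85/3)*(-1/39722) = (7514/3)*(-1/39722) = -3757/59583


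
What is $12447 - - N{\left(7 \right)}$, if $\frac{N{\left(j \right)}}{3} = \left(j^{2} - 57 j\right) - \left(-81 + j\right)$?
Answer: $11619$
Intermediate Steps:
$N{\left(j \right)} = 243 - 174 j + 3 j^{2}$ ($N{\left(j \right)} = 3 \left(\left(j^{2} - 57 j\right) - \left(-81 + j\right)\right) = 3 \left(81 + j^{2} - 58 j\right) = 243 - 174 j + 3 j^{2}$)
$12447 - - N{\left(7 \right)} = 12447 - - (243 - 1218 + 3 \cdot 7^{2}) = 12447 - - (243 - 1218 + 3 \cdot 49) = 12447 - - (243 - 1218 + 147) = 12447 - \left(-1\right) \left(-828\right) = 12447 - 828 = 11619$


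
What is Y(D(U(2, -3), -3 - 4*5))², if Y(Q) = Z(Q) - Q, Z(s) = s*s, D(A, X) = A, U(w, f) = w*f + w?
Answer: 400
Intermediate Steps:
U(w, f) = w + f*w (U(w, f) = f*w + w = w + f*w)
Z(s) = s²
Y(Q) = Q² - Q
Y(D(U(2, -3), -3 - 4*5))² = ((2*(1 - 3))*(-1 + 2*(1 - 3)))² = ((2*(-2))*(-1 + 2*(-2)))² = (-4*(-1 - 4))² = (-4*(-5))² = 20² = 400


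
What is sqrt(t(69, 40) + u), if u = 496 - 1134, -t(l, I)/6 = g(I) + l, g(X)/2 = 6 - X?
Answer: 2*I*sqrt(161) ≈ 25.377*I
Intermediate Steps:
g(X) = 12 - 2*X (g(X) = 2*(6 - X) = 12 - 2*X)
t(l, I) = -72 - 6*l + 12*I (t(l, I) = -6*((12 - 2*I) + l) = -6*(12 + l - 2*I) = -72 - 6*l + 12*I)
u = -638
sqrt(t(69, 40) + u) = sqrt((-72 - 6*69 + 12*40) - 638) = sqrt((-72 - 414 + 480) - 638) = sqrt(-6 - 638) = sqrt(-644) = 2*I*sqrt(161)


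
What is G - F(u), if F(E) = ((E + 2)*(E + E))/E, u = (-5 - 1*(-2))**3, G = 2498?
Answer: 2548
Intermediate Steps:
u = -27 (u = (-5 + 2)**3 = (-3)**3 = -27)
F(E) = 4 + 2*E (F(E) = ((2 + E)*(2*E))/E = (2*E*(2 + E))/E = 4 + 2*E)
G - F(u) = 2498 - (4 + 2*(-27)) = 2498 - (4 - 54) = 2498 - 1*(-50) = 2498 + 50 = 2548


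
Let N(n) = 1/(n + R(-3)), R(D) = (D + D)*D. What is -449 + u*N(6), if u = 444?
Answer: -861/2 ≈ -430.50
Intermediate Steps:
R(D) = 2*D**2 (R(D) = (2*D)*D = 2*D**2)
N(n) = 1/(18 + n) (N(n) = 1/(n + 2*(-3)**2) = 1/(n + 2*9) = 1/(n + 18) = 1/(18 + n))
-449 + u*N(6) = -449 + 444/(18 + 6) = -449 + 444/24 = -449 + 444*(1/24) = -449 + 37/2 = -861/2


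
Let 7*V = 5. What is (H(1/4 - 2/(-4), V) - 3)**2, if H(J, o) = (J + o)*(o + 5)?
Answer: 69169/2401 ≈ 28.808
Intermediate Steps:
V = 5/7 (V = (1/7)*5 = 5/7 ≈ 0.71429)
H(J, o) = (5 + o)*(J + o) (H(J, o) = (J + o)*(5 + o) = (5 + o)*(J + o))
(H(1/4 - 2/(-4), V) - 3)**2 = (((5/7)**2 + 5*(1/4 - 2/(-4)) + 5*(5/7) + (1/4 - 2/(-4))*(5/7)) - 3)**2 = ((25/49 + 5*(1*(1/4) - 2*(-1/4)) + 25/7 + (1*(1/4) - 2*(-1/4))*(5/7)) - 3)**2 = ((25/49 + 5*(1/4 + 1/2) + 25/7 + (1/4 + 1/2)*(5/7)) - 3)**2 = ((25/49 + 5*(3/4) + 25/7 + (3/4)*(5/7)) - 3)**2 = ((25/49 + 15/4 + 25/7 + 15/28) - 3)**2 = (410/49 - 3)**2 = (263/49)**2 = 69169/2401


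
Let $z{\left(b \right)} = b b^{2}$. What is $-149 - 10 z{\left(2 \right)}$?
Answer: $-229$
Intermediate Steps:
$z{\left(b \right)} = b^{3}$
$-149 - 10 z{\left(2 \right)} = -149 - 10 \cdot 2^{3} = -149 - 80 = -229$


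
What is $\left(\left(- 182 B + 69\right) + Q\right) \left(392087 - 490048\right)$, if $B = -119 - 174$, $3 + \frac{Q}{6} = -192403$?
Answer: $107859077401$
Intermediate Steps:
$Q = -1154436$ ($Q = -18 + 6 \left(-192403\right) = -18 - 1154418 = -1154436$)
$B = -293$ ($B = -119 - 174 = -293$)
$\left(\left(- 182 B + 69\right) + Q\right) \left(392087 - 490048\right) = \left(\left(\left(-182\right) \left(-293\right) + 69\right) - 1154436\right) \left(392087 - 490048\right) = \left(\left(53326 + 69\right) - 1154436\right) \left(-97961\right) = \left(53395 - 1154436\right) \left(-97961\right) = \left(-1101041\right) \left(-97961\right) = 107859077401$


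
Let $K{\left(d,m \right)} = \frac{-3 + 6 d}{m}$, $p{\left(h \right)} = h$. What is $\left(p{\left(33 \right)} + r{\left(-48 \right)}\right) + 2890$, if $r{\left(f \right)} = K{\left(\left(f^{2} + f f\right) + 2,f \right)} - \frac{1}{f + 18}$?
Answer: $\frac{563243}{240} \approx 2346.8$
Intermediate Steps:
$K{\left(d,m \right)} = \frac{-3 + 6 d}{m}$
$r{\left(f \right)} = - \frac{1}{18 + f} + \frac{3 \left(3 + 4 f^{2}\right)}{f}$ ($r{\left(f \right)} = \frac{3 \left(-1 + 2 \left(\left(f^{2} + f f\right) + 2\right)\right)}{f} - \frac{1}{f + 18} = \frac{3 \left(-1 + 2 \left(\left(f^{2} + f^{2}\right) + 2\right)\right)}{f} - \frac{1}{18 + f} = \frac{3 \left(-1 + 2 \left(2 f^{2} + 2\right)\right)}{f} - \frac{1}{18 + f} = \frac{3 \left(-1 + 2 \left(2 + 2 f^{2}\right)\right)}{f} - \frac{1}{18 + f} = \frac{3 \left(-1 + \left(4 + 4 f^{2}\right)\right)}{f} - \frac{1}{18 + f} = \frac{3 \left(3 + 4 f^{2}\right)}{f} - \frac{1}{18 + f} = - \frac{1}{18 + f} + \frac{3 \left(3 + 4 f^{2}\right)}{f}$)
$\left(p{\left(33 \right)} + r{\left(-48 \right)}\right) + 2890 = \left(33 + \frac{2 \left(81 + 4 \left(-48\right) + 6 \left(-48\right)^{3} + 108 \left(-48\right)^{2}\right)}{\left(-48\right) \left(18 - 48\right)}\right) + 2890 = \left(33 + 2 \left(- \frac{1}{48}\right) \frac{1}{-30} \left(81 - 192 + 6 \left(-110592\right) + 108 \cdot 2304\right)\right) + 2890 = \left(33 + 2 \left(- \frac{1}{48}\right) \left(- \frac{1}{30}\right) \left(81 - 192 - 663552 + 248832\right)\right) + 2890 = \left(33 + 2 \left(- \frac{1}{48}\right) \left(- \frac{1}{30}\right) \left(-414831\right)\right) + 2890 = \left(33 - \frac{138277}{240}\right) + 2890 = - \frac{130357}{240} + 2890 = \frac{563243}{240}$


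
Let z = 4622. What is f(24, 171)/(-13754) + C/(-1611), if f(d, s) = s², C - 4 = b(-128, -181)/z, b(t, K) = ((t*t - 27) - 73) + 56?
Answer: -109104369217/51206430834 ≈ -2.1307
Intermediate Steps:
b(t, K) = -44 + t² (b(t, K) = ((t² - 27) - 73) + 56 = ((-27 + t²) - 73) + 56 = (-100 + t²) + 56 = -44 + t²)
C = 17414/2311 (C = 4 + (-44 + (-128)²)/4622 = 4 + (-44 + 16384)*(1/4622) = 4 + 16340*(1/4622) = 4 + 8170/2311 = 17414/2311 ≈ 7.5353)
f(24, 171)/(-13754) + C/(-1611) = 171²/(-13754) + (17414/2311)/(-1611) = 29241*(-1/13754) + (17414/2311)*(-1/1611) = -29241/13754 - 17414/3723021 = -109104369217/51206430834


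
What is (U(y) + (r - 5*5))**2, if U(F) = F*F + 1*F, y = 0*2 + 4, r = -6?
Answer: 121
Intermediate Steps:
y = 4 (y = 0 + 4 = 4)
U(F) = F + F**2 (U(F) = F**2 + F = F + F**2)
(U(y) + (r - 5*5))**2 = (4*(1 + 4) + (-6 - 5*5))**2 = (4*5 + (-6 - 25))**2 = (20 - 31)**2 = (-11)**2 = 121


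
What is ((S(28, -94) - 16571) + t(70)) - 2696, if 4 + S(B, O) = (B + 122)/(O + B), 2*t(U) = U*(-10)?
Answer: -215856/11 ≈ -19623.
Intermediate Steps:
t(U) = -5*U (t(U) = (U*(-10))/2 = (-10*U)/2 = -5*U)
S(B, O) = -4 + (122 + B)/(B + O) (S(B, O) = -4 + (B + 122)/(O + B) = -4 + (122 + B)/(B + O))
((S(28, -94) - 16571) + t(70)) - 2696 = (((122 - 4*(-94) - 3*28)/(28 - 94) - 16571) - 5*70) - 2696 = (((122 + 376 - 84)/(-66) - 16571) - 350) - 2696 = ((-1/66*414 - 16571) - 350) - 2696 = ((-69/11 - 16571) - 350) - 2696 = (-182350/11 - 350) - 2696 = -186200/11 - 2696 = -215856/11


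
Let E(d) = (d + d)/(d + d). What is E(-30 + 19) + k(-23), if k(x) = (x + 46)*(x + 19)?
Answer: -91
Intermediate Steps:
E(d) = 1 (E(d) = (2*d)/((2*d)) = (2*d)*(1/(2*d)) = 1)
k(x) = (19 + x)*(46 + x) (k(x) = (46 + x)*(19 + x) = (19 + x)*(46 + x))
E(-30 + 19) + k(-23) = 1 + (874 + (-23)**2 + 65*(-23)) = 1 + (874 + 529 - 1495) = 1 - 92 = -91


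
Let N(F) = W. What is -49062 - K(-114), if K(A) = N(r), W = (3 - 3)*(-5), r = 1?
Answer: -49062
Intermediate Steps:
W = 0 (W = 0*(-5) = 0)
N(F) = 0
K(A) = 0
-49062 - K(-114) = -49062 - 1*0 = -49062 + 0 = -49062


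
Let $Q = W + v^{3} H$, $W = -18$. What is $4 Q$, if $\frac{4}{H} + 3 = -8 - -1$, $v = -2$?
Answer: $- \frac{296}{5} \approx -59.2$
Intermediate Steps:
$H = - \frac{2}{5}$ ($H = \frac{4}{-3 - 7} = \frac{4}{-10} = 4 \left(- \frac{1}{10}\right) = - \frac{2}{5} \approx -0.4$)
$Q = - \frac{74}{5}$ ($Q = -18 + \left(-2\right)^{3} \left(- \frac{2}{5}\right) = -18 - - \frac{16}{5} = -18 + \frac{16}{5} = - \frac{74}{5} \approx -14.8$)
$4 Q = 4 \left(- \frac{74}{5}\right) = - \frac{296}{5}$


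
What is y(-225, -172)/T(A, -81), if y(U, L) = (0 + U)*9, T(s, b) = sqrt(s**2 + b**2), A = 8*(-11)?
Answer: -405*sqrt(14305)/2861 ≈ -16.931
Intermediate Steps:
A = -88
T(s, b) = sqrt(b**2 + s**2)
y(U, L) = 9*U (y(U, L) = U*9 = 9*U)
y(-225, -172)/T(A, -81) = (9*(-225))/(sqrt((-81)**2 + (-88)**2)) = -2025/sqrt(6561 + 7744) = -2025*sqrt(14305)/14305 = -405*sqrt(14305)/2861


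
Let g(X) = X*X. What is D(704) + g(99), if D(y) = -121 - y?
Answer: 8976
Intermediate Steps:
g(X) = X²
D(704) + g(99) = (-121 - 1*704) + 99² = (-121 - 704) + 9801 = -825 + 9801 = 8976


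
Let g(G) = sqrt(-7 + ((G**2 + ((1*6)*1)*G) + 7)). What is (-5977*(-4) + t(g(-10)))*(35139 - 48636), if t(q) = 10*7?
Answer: -323631066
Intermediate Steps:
g(G) = sqrt(G**2 + 6*G) (g(G) = sqrt(-7 + ((G**2 + (6*1)*G) + 7)) = sqrt(-7 + ((G**2 + 6*G) + 7)) = sqrt(-7 + (7 + G**2 + 6*G)) = sqrt(G**2 + 6*G))
t(q) = 70
(-5977*(-4) + t(g(-10)))*(35139 - 48636) = (-5977*(-4) + 70)*(35139 - 48636) = (23908 + 70)*(-13497) = 23978*(-13497) = -323631066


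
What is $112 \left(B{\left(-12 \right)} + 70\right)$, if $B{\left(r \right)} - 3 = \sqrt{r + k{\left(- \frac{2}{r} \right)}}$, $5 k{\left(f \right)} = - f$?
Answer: $8176 + \frac{1064 i \sqrt{30}}{15} \approx 8176.0 + 388.52 i$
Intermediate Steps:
$k{\left(f \right)} = - \frac{f}{5}$ ($k{\left(f \right)} = \frac{\left(-1\right) f}{5} = - \frac{f}{5}$)
$B{\left(r \right)} = 3 + \sqrt{r + \frac{2}{5 r}}$ ($B{\left(r \right)} = 3 + \sqrt{r - \frac{\left(-2\right) \frac{1}{r}}{5}} = 3 + \sqrt{r + \frac{2}{5 r}}$)
$112 \left(B{\left(-12 \right)} + 70\right) = 112 \left(\left(3 + \frac{\sqrt{\frac{10}{-12} + 25 \left(-12\right)}}{5}\right) + 70\right) = 112 \left(\left(3 + \frac{\sqrt{10 \left(- \frac{1}{12}\right) - 300}}{5}\right) + 70\right) = 112 \left(\left(3 + \frac{\sqrt{- \frac{5}{6} - 300}}{5}\right) + 70\right) = 112 \left(\left(3 + \frac{\sqrt{- \frac{1805}{6}}}{5}\right) + 70\right) = 112 \left(\left(3 + \frac{\frac{19}{6} i \sqrt{30}}{5}\right) + 70\right) = 112 \left(\left(3 + \frac{19 i \sqrt{30}}{30}\right) + 70\right) = 112 \left(73 + \frac{19 i \sqrt{30}}{30}\right) = 8176 + \frac{1064 i \sqrt{30}}{15}$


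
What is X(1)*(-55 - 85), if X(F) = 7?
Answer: -980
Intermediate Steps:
X(1)*(-55 - 85) = 7*(-55 - 85) = 7*(-140) = -980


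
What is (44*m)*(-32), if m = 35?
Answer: -49280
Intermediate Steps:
(44*m)*(-32) = (44*35)*(-32) = 1540*(-32) = -49280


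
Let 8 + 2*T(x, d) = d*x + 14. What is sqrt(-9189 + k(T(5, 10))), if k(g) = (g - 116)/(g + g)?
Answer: I*sqrt(450338)/7 ≈ 95.867*I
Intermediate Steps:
T(x, d) = 3 + d*x/2 (T(x, d) = -4 + (d*x + 14)/2 = -4 + (14 + d*x)/2 = -4 + (7 + d*x/2) = 3 + d*x/2)
k(g) = (-116 + g)/(2*g) (k(g) = (-116 + g)/((2*g)) = (-116 + g)*(1/(2*g)) = (-116 + g)/(2*g))
sqrt(-9189 + k(T(5, 10))) = sqrt(-9189 + (-116 + (3 + (1/2)*10*5))/(2*(3 + (1/2)*10*5))) = sqrt(-9189 + (-116 + (3 + 25))/(2*(3 + 25))) = sqrt(-9189 + (1/2)*(-116 + 28)/28) = sqrt(-9189 + (1/2)*(1/28)*(-88)) = sqrt(-9189 - 11/7) = sqrt(-64334/7) = I*sqrt(450338)/7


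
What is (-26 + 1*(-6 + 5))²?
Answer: 729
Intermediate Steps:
(-26 + 1*(-6 + 5))² = (-26 + 1*(-1))² = (-26 - 1)² = (-27)² = 729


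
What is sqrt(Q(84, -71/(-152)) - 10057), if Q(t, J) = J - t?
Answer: I*sqrt(58571718)/76 ≈ 100.7*I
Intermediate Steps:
sqrt(Q(84, -71/(-152)) - 10057) = sqrt((-71/(-152) - 1*84) - 10057) = sqrt((-71*(-1/152) - 84) - 10057) = sqrt((71/152 - 84) - 10057) = sqrt(-12697/152 - 10057) = sqrt(-1541361/152) = I*sqrt(58571718)/76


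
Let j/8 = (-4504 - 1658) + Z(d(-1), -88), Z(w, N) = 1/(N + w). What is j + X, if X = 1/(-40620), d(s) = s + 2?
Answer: -58069810429/1177980 ≈ -49296.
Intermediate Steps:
d(s) = 2 + s
X = -1/40620 ≈ -2.4618e-5
j = -4288760/87 (j = 8*((-4504 - 1658) + 1/(-88 + (2 - 1))) = 8*(-6162 + 1/(-88 + 1)) = 8*(-6162 + 1/(-87)) = 8*(-6162 - 1/87) = 8*(-536095/87) = -4288760/87 ≈ -49296.)
j + X = -4288760/87 - 1/40620 = -58069810429/1177980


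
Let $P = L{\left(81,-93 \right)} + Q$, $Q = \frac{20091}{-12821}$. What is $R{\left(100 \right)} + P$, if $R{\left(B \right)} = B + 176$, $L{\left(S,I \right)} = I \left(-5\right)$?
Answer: $\frac{9480270}{12821} \approx 739.43$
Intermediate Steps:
$L{\left(S,I \right)} = - 5 I$
$Q = - \frac{20091}{12821}$ ($Q = 20091 \left(- \frac{1}{12821}\right) = - \frac{20091}{12821} \approx -1.567$)
$R{\left(B \right)} = 176 + B$
$P = \frac{5941674}{12821}$ ($P = \left(-5\right) \left(-93\right) - \frac{20091}{12821} = 465 - \frac{20091}{12821} = \frac{5941674}{12821} \approx 463.43$)
$R{\left(100 \right)} + P = \left(176 + 100\right) + \frac{5941674}{12821} = 276 + \frac{5941674}{12821} = \frac{9480270}{12821}$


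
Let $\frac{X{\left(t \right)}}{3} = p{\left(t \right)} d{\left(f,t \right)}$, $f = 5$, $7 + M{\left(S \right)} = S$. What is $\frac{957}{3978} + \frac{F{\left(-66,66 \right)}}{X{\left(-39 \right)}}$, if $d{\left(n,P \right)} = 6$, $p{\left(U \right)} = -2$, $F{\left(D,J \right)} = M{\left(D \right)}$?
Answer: $\frac{18047}{7956} \approx 2.2684$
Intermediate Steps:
$M{\left(S \right)} = -7 + S$
$F{\left(D,J \right)} = -7 + D$
$X{\left(t \right)} = -36$ ($X{\left(t \right)} = 3 \left(\left(-2\right) 6\right) = 3 \left(-12\right) = -36$)
$\frac{957}{3978} + \frac{F{\left(-66,66 \right)}}{X{\left(-39 \right)}} = \frac{957}{3978} + \frac{-7 - 66}{-36} = 957 \cdot \frac{1}{3978} - - \frac{73}{36} = \frac{319}{1326} + \frac{73}{36} = \frac{18047}{7956}$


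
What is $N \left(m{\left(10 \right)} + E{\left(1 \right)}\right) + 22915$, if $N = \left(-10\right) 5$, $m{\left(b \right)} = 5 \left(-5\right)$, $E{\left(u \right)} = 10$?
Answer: $23665$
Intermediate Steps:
$m{\left(b \right)} = -25$
$N = -50$
$N \left(m{\left(10 \right)} + E{\left(1 \right)}\right) + 22915 = - 50 \left(-25 + 10\right) + 22915 = \left(-50\right) \left(-15\right) + 22915 = 750 + 22915 = 23665$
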